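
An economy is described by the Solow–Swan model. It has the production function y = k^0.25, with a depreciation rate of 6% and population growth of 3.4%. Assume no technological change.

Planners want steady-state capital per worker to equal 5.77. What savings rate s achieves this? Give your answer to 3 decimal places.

Steady state requires s·f(k) = (n + δ)·k, i.e. s·k^α = (n + δ)·k.
So s / (n + δ) = (k*)^(1−α) = 5.77^0.75 = 3.7229.
Therefore s = 3.7229 × (n + δ) = 3.7229 × 0.094 = 0.3500.

s ≈ 0.350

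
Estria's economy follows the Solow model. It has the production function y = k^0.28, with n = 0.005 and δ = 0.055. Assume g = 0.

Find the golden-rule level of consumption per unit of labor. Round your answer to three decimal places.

c_gold ≈ 1.311

At the golden rule, f'(k) = n + δ, so α·k^(α−1) = n + δ and k_gold = (α/(n + δ))^(1/(1−α)).
k_gold = (0.28/0.060)^(1/0.72) = 4.6667^1.3889 ≈ 8.4955
c_gold = f(k_gold) − (n + δ)·k_gold = 1.8204 − 0.060×8.4955 ≈ 1.3107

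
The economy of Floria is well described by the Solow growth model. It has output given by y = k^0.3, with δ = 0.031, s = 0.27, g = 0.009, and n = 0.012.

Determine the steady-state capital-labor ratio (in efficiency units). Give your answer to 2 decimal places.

k* ≈ 10.52

At the steady state, Δk = 0, so s·k^α = (n + g + δ)·k.
Rearranging, k^(1−α) = s / (n + g + δ).
k^0.7 = 0.27 / (0.012 + 0.009 + 0.031) = 0.27 / 0.052 = 5.1923
k* = 5.1923^(1/0.7) ≈ 10.5182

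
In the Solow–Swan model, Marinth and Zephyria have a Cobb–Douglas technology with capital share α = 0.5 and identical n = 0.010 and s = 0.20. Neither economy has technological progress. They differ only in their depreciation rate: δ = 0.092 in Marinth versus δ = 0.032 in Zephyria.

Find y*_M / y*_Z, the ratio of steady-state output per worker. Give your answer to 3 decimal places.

y*_M / y*_Z ≈ 0.412

Steady-state y* = [s/(n + δ)]^(α/(1−α)), so the ratio is [ (s_M/(n + δ)_M) / (s_Z/(n + δ)_Z) ]^1.
s_M/(n + δ)_M = 0.20/0.102 = 1.9608; s_Z/(n + δ)_Z = 0.20/0.042 = 4.7619.
Ratio = (1.9608/4.7619)^1 = 0.4118^1 ≈ 0.4118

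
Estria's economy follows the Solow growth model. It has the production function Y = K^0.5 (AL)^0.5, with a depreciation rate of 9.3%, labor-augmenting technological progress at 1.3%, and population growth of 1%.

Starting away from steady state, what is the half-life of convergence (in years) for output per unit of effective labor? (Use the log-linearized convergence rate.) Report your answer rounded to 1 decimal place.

Near the steady state the convergence rate is λ = (1 − α)(n + g + δ).
λ = (1 − 0.5) × 0.116 = 0.5 × 0.116 = 0.0580
Half-life = ln 2 / λ = 0.6931 / 0.0580 ≈ 11.95 years

about 12.0 years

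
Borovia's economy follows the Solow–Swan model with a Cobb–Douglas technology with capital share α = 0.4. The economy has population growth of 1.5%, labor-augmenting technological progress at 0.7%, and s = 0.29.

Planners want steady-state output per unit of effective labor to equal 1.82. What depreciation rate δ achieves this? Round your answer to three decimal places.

Steady state requires s·f(k) = (n + g + δ)·k, i.e. s·k^α = (n + g + δ)·k.
Since y* = [s/(n + g + δ)]^(α/(1−α)), we have s/(n + g + δ) = (y*)^((1−α)/α) = 1.82^1.5 = 2.4553.
Therefore n + g + δ = s / 2.4553 = 0.29 / 2.4553 = 0.1181, so δ = 0.1181 − 0.022 = 0.0961.

δ ≈ 0.096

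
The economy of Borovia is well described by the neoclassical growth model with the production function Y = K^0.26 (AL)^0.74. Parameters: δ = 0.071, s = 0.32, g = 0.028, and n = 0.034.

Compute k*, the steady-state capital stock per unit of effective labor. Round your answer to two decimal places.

At the steady state, Δk = 0, so s·k^α = (n + g + δ)·k.
Dividing both sides by k: k^(1−α) = s / (n + g + δ).
k^0.74 = 0.32 / (0.034 + 0.028 + 0.071) = 0.32 / 0.133 = 2.4060
k* = 2.4060^(1/0.74) ≈ 3.2754

k* = 3.28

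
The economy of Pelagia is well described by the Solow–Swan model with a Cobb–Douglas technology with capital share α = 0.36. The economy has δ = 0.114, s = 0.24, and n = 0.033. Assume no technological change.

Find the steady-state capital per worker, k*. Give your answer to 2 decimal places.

k* = 2.15

Steady state requires s·f(k) = (n + δ)·k, i.e. s·k^α = (n + δ)·k.
Dividing both sides by k: k^(1−α) = s / (n + δ).
k^0.64 = 0.24 / (0.033 + 0.114) = 0.24 / 0.147 = 1.6327
k* = 1.6327^(1/0.64) ≈ 2.1511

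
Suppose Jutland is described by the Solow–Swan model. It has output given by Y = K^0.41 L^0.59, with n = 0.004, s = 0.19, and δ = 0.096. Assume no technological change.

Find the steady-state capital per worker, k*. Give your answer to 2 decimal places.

Steady state requires s·f(k) = (n + δ)·k, i.e. s·k^α = (n + δ)·k.
Rearranging, k^(1−α) = s / (n + δ).
k^0.59 = 0.19 / (0.004 + 0.096) = 0.19 / 0.100 = 1.9000
k* = 1.9000^(1/0.59) ≈ 2.9680

k* ≈ 2.97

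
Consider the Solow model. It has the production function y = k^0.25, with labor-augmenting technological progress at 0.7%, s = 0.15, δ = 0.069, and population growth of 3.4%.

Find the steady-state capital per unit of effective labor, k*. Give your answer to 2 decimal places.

k* ≈ 1.51

In steady state, investment equals break-even investment: s·k^α = (n + g + δ)·k.
Dividing both sides by k: k^(1−α) = s / (n + g + δ).
k^0.75 = 0.15 / (0.034 + 0.007 + 0.069) = 0.15 / 0.110 = 1.3636
k* = 1.3636^(1/0.75) ≈ 1.5121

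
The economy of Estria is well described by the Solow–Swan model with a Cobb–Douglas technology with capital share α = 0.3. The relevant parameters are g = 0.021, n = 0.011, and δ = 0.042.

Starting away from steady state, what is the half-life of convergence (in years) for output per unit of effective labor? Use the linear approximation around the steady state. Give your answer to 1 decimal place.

about 13.4 years

Near the steady state the convergence rate is λ = (1 − α)(n + g + δ).
λ = (1 − 0.3) × 0.074 = 0.7 × 0.074 = 0.0518
Half-life = ln 2 / λ = 0.6931 / 0.0518 ≈ 13.38 years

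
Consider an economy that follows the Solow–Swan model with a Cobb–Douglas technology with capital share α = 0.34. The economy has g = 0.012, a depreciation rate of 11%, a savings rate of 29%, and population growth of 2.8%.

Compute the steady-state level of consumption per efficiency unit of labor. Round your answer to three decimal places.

Steady state requires s·f(k) = (n + g + δ)·k, i.e. s·k^α = (n + g + δ)·k.
Dividing both sides by k: k^(1−α) = s / (n + g + δ).
k^0.66 = 0.29 / (0.028 + 0.012 + 0.110) = 0.29 / 0.150 = 1.9333
k* = 1.9333^(1/0.66) ≈ 2.7151
y* = (k*)^α = 2.7151^0.34 ≈ 1.4044
c* = (1 − s)·y* = (1 − 0.29) × 1.4044 ≈ 0.9971

c* ≈ 0.997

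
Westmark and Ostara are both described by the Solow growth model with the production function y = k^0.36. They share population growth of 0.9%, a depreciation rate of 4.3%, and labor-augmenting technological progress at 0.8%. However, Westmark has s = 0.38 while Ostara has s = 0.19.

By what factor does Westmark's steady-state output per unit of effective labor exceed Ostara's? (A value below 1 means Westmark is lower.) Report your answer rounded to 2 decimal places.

ratio ≈ 1.48

Steady-state y* = [s/(n + g + δ)]^(α/(1−α)), so the ratio is [ (s_W/(n + g + δ)_W) / (s_O/(n + g + δ)_O) ]^0.5625.
s_W/(n + g + δ)_W = 0.38/0.060 = 6.3333; s_O/(n + g + δ)_O = 0.19/0.060 = 3.1667.
Ratio = (6.3333/3.1667)^0.5625 = 2.0000^0.5625 ≈ 1.4768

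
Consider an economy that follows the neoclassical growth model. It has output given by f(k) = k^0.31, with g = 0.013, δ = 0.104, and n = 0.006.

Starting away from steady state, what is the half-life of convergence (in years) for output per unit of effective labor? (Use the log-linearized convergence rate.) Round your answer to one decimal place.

t_½ ≈ 8.2 years

Near the steady state the convergence rate is λ = (1 − α)(n + g + δ).
λ = (1 − 0.31) × 0.123 = 0.69 × 0.123 = 0.08487
Half-life = ln 2 / λ = 0.6931 / 0.08487 ≈ 8.17 years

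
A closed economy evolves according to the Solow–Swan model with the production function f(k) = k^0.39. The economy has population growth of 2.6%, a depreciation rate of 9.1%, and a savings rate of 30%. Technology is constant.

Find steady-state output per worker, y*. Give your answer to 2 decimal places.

y* ≈ 1.83

Steady state requires s·f(k) = (n + δ)·k, i.e. s·k^α = (n + δ)·k.
Rearranging, k^(1−α) = s / (n + δ).
k^0.61 = 0.30 / (0.026 + 0.091) = 0.30 / 0.117 = 2.5641
k* = 2.5641^(1/0.61) ≈ 4.6815
y* = (k*)^α = 4.6815^0.39 ≈ 1.8258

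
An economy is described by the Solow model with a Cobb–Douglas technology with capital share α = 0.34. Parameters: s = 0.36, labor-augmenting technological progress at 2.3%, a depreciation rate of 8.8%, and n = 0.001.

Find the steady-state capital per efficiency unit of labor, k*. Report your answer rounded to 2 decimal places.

k* ≈ 5.87

At the steady state, Δk = 0, so s·k^α = (n + g + δ)·k.
Rearranging, k^(1−α) = s / (n + g + δ).
k^0.66 = 0.36 / (0.001 + 0.023 + 0.088) = 0.36 / 0.112 = 3.2143
k* = 3.2143^(1/0.66) ≈ 5.8656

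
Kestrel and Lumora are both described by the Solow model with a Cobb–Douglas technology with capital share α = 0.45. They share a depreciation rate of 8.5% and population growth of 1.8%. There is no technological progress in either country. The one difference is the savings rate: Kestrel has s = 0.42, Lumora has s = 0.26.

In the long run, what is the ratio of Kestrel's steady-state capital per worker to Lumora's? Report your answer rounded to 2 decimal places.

Steady-state k* = [s/(n + δ)]^(1/(1−α)), so the ratio is [ (s_K/(n + δ)_K) / (s_L/(n + δ)_L) ]^1.8182.
s_K/(n + δ)_K = 0.42/0.103 = 4.0777; s_L/(n + δ)_L = 0.26/0.103 = 2.5243.
Ratio = (4.0777/2.5243)^1.8182 = 1.6154^1.8182 ≈ 2.3916

k*_K / k*_L ≈ 2.39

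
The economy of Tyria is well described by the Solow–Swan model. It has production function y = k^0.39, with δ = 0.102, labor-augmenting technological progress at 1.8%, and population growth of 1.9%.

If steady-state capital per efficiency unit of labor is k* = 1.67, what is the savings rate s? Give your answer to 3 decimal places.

s ≈ 0.190

At the steady state, Δk = 0, so s·k^α = (n + g + δ)·k.
So s / (n + g + δ) = (k*)^(1−α) = 1.67^0.61 = 1.3673.
Therefore s = 1.3673 × (n + g + δ) = 1.3673 × 0.139 = 0.1901.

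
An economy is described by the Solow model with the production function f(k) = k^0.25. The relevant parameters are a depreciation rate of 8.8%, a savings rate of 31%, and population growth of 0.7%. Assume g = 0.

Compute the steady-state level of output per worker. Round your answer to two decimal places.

In steady state, investment equals break-even investment: s·k^α = (n + δ)·k.
Dividing both sides by k: k^(1−α) = s / (n + δ).
k^0.75 = 0.31 / (0.007 + 0.088) = 0.31 / 0.095 = 3.2632
k* = 3.2632^(1/0.75) ≈ 4.8401
y* = (k*)^α = 4.8401^0.25 ≈ 1.4832

y* ≈ 1.48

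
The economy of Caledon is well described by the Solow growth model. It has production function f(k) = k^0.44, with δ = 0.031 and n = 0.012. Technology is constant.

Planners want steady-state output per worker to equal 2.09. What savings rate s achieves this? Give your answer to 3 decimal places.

s ≈ 0.110

Steady state requires s·f(k) = (n + δ)·k, i.e. s·k^α = (n + δ)·k.
Since y* = [s/(n + δ)]^(α/(1−α)), we have s/(n + δ) = (y*)^((1−α)/α) = 2.09^1.2727 = 2.5553.
Therefore s = 2.5553 × (n + δ) = 2.5553 × 0.043 = 0.1099.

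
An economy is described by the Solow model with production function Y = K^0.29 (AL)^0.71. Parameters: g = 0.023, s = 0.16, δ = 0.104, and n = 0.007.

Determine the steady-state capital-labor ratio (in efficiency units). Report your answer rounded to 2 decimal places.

k* ≈ 1.28

In steady state, investment equals break-even investment: s·k^α = (n + g + δ)·k.
Dividing both sides by k: k^(1−α) = s / (n + g + δ).
k^0.71 = 0.16 / (0.007 + 0.023 + 0.104) = 0.16 / 0.134 = 1.1940
k* = 1.1940^(1/0.71) ≈ 1.2837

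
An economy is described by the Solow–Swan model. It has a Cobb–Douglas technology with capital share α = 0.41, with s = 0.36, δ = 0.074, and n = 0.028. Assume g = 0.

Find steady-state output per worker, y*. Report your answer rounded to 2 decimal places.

In steady state, investment equals break-even investment: s·k^α = (n + δ)·k.
Rearranging, k^(1−α) = s / (n + δ).
k^0.59 = 0.36 / (0.028 + 0.074) = 0.36 / 0.102 = 3.5294
k* = 3.5294^(1/0.59) ≈ 8.4783
y* = (k*)^α = 8.4783^0.41 ≈ 2.4022

y* = 2.40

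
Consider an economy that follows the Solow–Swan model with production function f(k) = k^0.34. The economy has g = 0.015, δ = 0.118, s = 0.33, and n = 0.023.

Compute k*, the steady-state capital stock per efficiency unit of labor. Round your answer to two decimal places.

k* ≈ 3.11

At the steady state, Δk = 0, so s·k^α = (n + g + δ)·k.
Rearranging, k^(1−α) = s / (n + g + δ).
k^0.66 = 0.33 / (0.023 + 0.015 + 0.118) = 0.33 / 0.156 = 2.1154
k* = 2.1154^(1/0.66) ≈ 3.1119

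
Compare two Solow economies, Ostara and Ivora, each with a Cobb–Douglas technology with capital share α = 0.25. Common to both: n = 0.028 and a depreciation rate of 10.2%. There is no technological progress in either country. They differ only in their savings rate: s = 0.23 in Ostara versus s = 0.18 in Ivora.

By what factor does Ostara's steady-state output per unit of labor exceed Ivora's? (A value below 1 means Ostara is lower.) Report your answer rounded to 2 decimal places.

ratio ≈ 1.09

Steady-state y* = [s/(n + δ)]^(α/(1−α)), so the ratio is [ (s_O/(n + δ)_O) / (s_I/(n + δ)_I) ]^0.3333.
s_O/(n + δ)_O = 0.23/0.130 = 1.7692; s_I/(n + δ)_I = 0.18/0.130 = 1.3846.
Ratio = (1.7692/1.3846)^0.3333 = 1.2778^0.3333 ≈ 1.0851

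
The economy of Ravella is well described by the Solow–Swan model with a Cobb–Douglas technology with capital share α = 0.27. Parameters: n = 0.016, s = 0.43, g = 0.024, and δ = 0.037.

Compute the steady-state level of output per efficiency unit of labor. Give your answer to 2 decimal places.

In steady state, investment equals break-even investment: s·k^α = (n + g + δ)·k.
Rearranging, k^(1−α) = s / (n + g + δ).
k^0.73 = 0.43 / (0.016 + 0.024 + 0.037) = 0.43 / 0.077 = 5.5844
k* = 5.5844^(1/0.73) ≈ 10.5501
y* = (k*)^α = 10.5501^0.27 ≈ 1.8892

y* = 1.89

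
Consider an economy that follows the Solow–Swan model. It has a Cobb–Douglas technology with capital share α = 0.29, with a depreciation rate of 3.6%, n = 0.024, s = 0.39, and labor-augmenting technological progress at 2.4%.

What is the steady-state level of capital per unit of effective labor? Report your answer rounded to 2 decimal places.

k* = 8.69

Steady state requires s·f(k) = (n + g + δ)·k, i.e. s·k^α = (n + g + δ)·k.
Rearranging, k^(1−α) = s / (n + g + δ).
k^0.71 = 0.39 / (0.024 + 0.024 + 0.036) = 0.39 / 0.084 = 4.6429
k* = 4.6429^(1/0.71) ≈ 8.6924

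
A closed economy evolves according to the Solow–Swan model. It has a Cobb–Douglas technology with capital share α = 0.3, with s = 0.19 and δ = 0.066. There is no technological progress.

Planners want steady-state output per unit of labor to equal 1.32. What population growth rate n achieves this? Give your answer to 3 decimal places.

In steady state, investment equals break-even investment: s·k^α = (n + δ)·k.
Since y* = [s/(n + δ)]^(α/(1−α)), we have s/(n + δ) = (y*)^((1−α)/α) = 1.32^2.3333 = 1.9113.
Therefore n + δ = s / 1.9113 = 0.19 / 1.9113 = 0.0994, so n = 0.0994 − 0.066 = 0.0334.

n ≈ 0.033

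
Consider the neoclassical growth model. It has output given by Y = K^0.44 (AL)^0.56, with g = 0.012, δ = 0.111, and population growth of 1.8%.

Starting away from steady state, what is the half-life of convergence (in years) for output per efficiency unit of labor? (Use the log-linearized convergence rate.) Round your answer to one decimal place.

about 8.8 years

Near the steady state the convergence rate is λ = (1 − α)(n + g + δ).
λ = (1 − 0.44) × 0.141 = 0.56 × 0.141 = 0.07896
Half-life = ln 2 / λ = 0.6931 / 0.07896 ≈ 8.78 years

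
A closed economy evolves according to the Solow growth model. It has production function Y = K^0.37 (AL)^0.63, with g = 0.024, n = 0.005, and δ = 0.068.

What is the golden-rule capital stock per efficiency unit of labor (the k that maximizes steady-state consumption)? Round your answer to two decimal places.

k_gold ≈ 8.37

The golden rule sets f'(k) = n + g + δ, i.e. α·k^(α−1) = n + g + δ.
So k^(1−α) = α / (n + g + δ) = 0.37 / 0.097 = 3.8144.
k_gold = 3.8144^(1/0.63) ≈ 8.3733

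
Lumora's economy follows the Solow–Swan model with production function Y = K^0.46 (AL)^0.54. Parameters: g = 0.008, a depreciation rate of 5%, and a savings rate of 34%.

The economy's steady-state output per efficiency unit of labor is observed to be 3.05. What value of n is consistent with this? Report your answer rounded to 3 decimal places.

At the steady state, Δk = 0, so s·k^α = (n + g + δ)·k.
Since y* = [s/(n + g + δ)]^(α/(1−α)), we have s/(n + g + δ) = (y*)^((1−α)/α) = 3.05^1.1739 = 3.7027.
Therefore n + g + δ = s / 3.7027 = 0.34 / 3.7027 = 0.0918, so n = 0.0918 − 0.058 = 0.0338.

n ≈ 0.034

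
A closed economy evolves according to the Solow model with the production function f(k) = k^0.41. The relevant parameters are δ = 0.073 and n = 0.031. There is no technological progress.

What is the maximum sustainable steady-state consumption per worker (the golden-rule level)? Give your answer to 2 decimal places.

At the golden rule, f'(k) = n + δ, so α·k^(α−1) = n + δ and k_gold = (α/(n + δ))^(1/(1−α)).
k_gold = (0.41/0.104)^(1/0.59) = 3.9423^1.6949 ≈ 10.2267
c_gold = f(k_gold) − (n + δ)·k_gold = 2.5941 − 0.104×10.2267 ≈ 1.5305

c_gold ≈ 1.53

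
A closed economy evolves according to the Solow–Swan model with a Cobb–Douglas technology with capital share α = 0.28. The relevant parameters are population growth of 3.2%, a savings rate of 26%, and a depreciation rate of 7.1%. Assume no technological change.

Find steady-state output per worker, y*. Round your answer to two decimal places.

Steady state requires s·f(k) = (n + δ)·k, i.e. s·k^α = (n + δ)·k.
Dividing both sides by k: k^(1−α) = s / (n + δ).
k^0.72 = 0.26 / (0.032 + 0.071) = 0.26 / 0.103 = 2.5243
k* = 2.5243^(1/0.72) ≈ 3.6185
y* = (k*)^α = 3.6185^0.28 ≈ 1.4335

y* ≈ 1.43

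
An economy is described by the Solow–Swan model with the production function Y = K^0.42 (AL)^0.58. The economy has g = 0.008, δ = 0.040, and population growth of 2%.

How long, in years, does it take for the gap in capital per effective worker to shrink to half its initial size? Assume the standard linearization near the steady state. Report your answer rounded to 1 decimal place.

Near the steady state the convergence rate is λ = (1 − α)(n + g + δ).
λ = (1 − 0.42) × 0.068 = 0.58 × 0.068 = 0.03944
Half-life = ln 2 / λ = 0.6931 / 0.03944 ≈ 17.57 years

half-life ≈ 17.6 years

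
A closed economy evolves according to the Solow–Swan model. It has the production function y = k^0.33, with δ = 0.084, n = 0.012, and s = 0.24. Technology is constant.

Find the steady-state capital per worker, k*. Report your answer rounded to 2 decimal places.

k* ≈ 3.93

Steady state requires s·f(k) = (n + δ)·k, i.e. s·k^α = (n + δ)·k.
Rearranging, k^(1−α) = s / (n + δ).
k^0.67 = 0.24 / (0.012 + 0.084) = 0.24 / 0.096 = 2.5000
k* = 2.5000^(1/0.67) ≈ 3.9259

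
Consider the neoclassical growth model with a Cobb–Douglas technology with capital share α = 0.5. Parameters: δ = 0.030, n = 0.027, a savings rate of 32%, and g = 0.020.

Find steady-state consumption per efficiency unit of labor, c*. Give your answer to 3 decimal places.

c* = 2.826

Steady state requires s·f(k) = (n + g + δ)·k, i.e. s·k^α = (n + g + δ)·k.
Rearranging, k^(1−α) = s / (n + g + δ).
k^0.5 = 0.32 / (0.027 + 0.020 + 0.030) = 0.32 / 0.077 = 4.1558
k* = 4.1558^(1/0.5) ≈ 17.2707
y* = (k*)^α = 17.2707^0.5 ≈ 4.1558
c* = (1 − s)·y* = (1 − 0.32) × 4.1558 ≈ 2.8259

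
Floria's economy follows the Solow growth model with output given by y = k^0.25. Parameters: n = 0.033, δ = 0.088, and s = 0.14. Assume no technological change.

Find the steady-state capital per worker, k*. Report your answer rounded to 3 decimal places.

At the steady state, Δk = 0, so s·k^α = (n + δ)·k.
Dividing both sides by k: k^(1−α) = s / (n + δ).
k^0.75 = 0.14 / (0.033 + 0.088) = 0.14 / 0.121 = 1.1570
k* = 1.1570^(1/0.75) ≈ 1.2146

k* = 1.215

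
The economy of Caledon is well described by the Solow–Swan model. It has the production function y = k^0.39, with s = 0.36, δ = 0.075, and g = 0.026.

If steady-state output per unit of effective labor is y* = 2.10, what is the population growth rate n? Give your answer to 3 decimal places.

n ≈ 0.012

At the steady state, Δk = 0, so s·k^α = (n + g + δ)·k.
Since y* = [s/(n + g + δ)]^(α/(1−α)), we have s/(n + g + δ) = (y*)^((1−α)/α) = 2.10^1.5641 = 3.1914.
Therefore n + g + δ = s / 3.1914 = 0.36 / 3.1914 = 0.1128, so n = 0.1128 − 0.101 = 0.0118.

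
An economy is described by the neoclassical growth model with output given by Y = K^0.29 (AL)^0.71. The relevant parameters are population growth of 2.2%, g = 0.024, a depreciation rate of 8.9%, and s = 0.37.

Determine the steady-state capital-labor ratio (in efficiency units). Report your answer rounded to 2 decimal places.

k* = 4.14

At the steady state, Δk = 0, so s·k^α = (n + g + δ)·k.
Rearranging, k^(1−α) = s / (n + g + δ).
k^0.71 = 0.37 / (0.022 + 0.024 + 0.089) = 0.37 / 0.135 = 2.7407
k* = 2.7407^(1/0.71) ≈ 4.1372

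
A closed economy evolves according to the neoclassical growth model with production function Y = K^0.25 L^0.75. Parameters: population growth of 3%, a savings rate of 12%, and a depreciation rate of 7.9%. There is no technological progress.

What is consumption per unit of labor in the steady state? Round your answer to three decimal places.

In steady state, investment equals break-even investment: s·k^α = (n + δ)·k.
Rearranging, k^(1−α) = s / (n + δ).
k^0.75 = 0.12 / (0.030 + 0.079) = 0.12 / 0.109 = 1.1009
k* = 1.1009^(1/0.75) ≈ 1.1367
y* = (k*)^α = 1.1367^0.25 ≈ 1.0326
c* = (1 − s)·y* = (1 − 0.12) × 1.0326 ≈ 0.9087

c* ≈ 0.909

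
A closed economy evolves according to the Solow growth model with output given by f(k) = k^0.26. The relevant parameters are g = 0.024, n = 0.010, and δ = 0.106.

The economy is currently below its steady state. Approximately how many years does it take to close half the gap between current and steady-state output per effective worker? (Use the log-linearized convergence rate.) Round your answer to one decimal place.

Near the steady state the convergence rate is λ = (1 − α)(n + g + δ).
λ = (1 − 0.26) × 0.140 = 0.74 × 0.140 = 0.1036
Half-life = ln 2 / λ = 0.6931 / 0.1036 ≈ 6.69 years

about 6.7 years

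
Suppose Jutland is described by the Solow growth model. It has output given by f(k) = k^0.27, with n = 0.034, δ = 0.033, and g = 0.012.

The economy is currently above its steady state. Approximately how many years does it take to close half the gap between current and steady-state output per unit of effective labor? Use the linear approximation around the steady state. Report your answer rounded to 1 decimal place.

Near the steady state the convergence rate is λ = (1 − α)(n + g + δ).
λ = (1 − 0.27) × 0.079 = 0.73 × 0.079 = 0.05767
Half-life = ln 2 / λ = 0.6931 / 0.05767 ≈ 12.02 years

about 12.0 years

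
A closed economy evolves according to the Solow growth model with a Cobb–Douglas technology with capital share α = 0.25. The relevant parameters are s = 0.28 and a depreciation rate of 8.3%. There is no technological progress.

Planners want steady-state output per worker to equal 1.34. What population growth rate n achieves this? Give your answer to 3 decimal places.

At the steady state, Δk = 0, so s·k^α = (n + δ)·k.
Since y* = [s/(n + δ)]^(α/(1−α)), we have s/(n + δ) = (y*)^((1−α)/α) = 1.34^3 = 2.4061.
Therefore n + δ = s / 2.4061 = 0.28 / 2.4061 = 0.1164, so n = 0.1164 − 0.083 = 0.0334.

n ≈ 0.033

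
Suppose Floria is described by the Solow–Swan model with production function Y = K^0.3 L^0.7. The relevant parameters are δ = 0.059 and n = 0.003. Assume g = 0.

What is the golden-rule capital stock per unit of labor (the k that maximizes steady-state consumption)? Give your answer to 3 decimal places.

The golden rule sets f'(k) = n + δ, i.e. α·k^(α−1) = n + δ.
So k^(1−α) = α / (n + δ) = 0.3 / 0.062 = 4.8387.
k_gold = 4.8387^(1/0.7) ≈ 9.5101

k_gold ≈ 9.510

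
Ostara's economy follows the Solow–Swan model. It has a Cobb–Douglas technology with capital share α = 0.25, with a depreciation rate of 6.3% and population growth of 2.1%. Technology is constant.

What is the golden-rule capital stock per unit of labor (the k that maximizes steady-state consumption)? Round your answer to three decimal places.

k_gold ≈ 4.281

The golden rule sets f'(k) = n + δ, i.e. α·k^(α−1) = n + δ.
So k^(1−α) = α / (n + δ) = 0.25 / 0.084 = 2.9762.
k_gold = 2.9762^(1/0.75) ≈ 4.2810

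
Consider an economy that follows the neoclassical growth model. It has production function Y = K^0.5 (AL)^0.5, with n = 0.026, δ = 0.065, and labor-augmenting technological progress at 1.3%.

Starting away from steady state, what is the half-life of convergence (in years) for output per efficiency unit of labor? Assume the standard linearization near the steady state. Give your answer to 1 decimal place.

about 13.3 years

Near the steady state the convergence rate is λ = (1 − α)(n + g + δ).
λ = (1 − 0.5) × 0.104 = 0.5 × 0.104 = 0.0520
Half-life = ln 2 / λ = 0.6931 / 0.0520 ≈ 13.33 years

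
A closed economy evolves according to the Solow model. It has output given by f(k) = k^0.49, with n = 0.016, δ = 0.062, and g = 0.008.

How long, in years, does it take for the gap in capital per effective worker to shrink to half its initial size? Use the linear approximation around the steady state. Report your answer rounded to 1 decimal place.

Near the steady state the convergence rate is λ = (1 − α)(n + g + δ).
λ = (1 − 0.49) × 0.086 = 0.51 × 0.086 = 0.04386
Half-life = ln 2 / λ = 0.6931 / 0.04386 ≈ 15.80 years

half-life ≈ 15.8 years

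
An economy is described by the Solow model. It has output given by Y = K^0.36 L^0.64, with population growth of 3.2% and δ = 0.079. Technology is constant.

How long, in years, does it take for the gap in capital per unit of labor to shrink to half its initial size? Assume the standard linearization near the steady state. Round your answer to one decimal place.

half-life ≈ 9.8 years

Near the steady state the convergence rate is λ = (1 − α)(n + δ).
λ = (1 − 0.36) × 0.111 = 0.64 × 0.111 = 0.07104
Half-life = ln 2 / λ = 0.6931 / 0.07104 ≈ 9.76 years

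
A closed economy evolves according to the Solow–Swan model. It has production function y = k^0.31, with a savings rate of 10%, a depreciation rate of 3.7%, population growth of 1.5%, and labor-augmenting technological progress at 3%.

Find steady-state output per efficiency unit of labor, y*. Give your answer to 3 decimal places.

y* = 1.093

Steady state requires s·f(k) = (n + g + δ)·k, i.e. s·k^α = (n + g + δ)·k.
Dividing both sides by k: k^(1−α) = s / (n + g + δ).
k^0.69 = 0.10 / (0.015 + 0.030 + 0.037) = 0.10 / 0.082 = 1.2195
k* = 1.2195^(1/0.69) ≈ 1.3332
y* = (k*)^α = 1.3332^0.31 ≈ 1.0932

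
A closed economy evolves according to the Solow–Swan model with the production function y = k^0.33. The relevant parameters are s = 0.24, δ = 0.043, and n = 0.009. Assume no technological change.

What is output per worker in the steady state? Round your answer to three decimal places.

y* = 2.124

At the steady state, Δk = 0, so s·k^α = (n + δ)·k.
Rearranging, k^(1−α) = s / (n + δ).
k^0.67 = 0.24 / (0.009 + 0.043) = 0.24 / 0.052 = 4.6154
k* = 4.6154^(1/0.67) ≈ 9.8030
y* = (k*)^α = 9.8030^0.33 ≈ 2.1240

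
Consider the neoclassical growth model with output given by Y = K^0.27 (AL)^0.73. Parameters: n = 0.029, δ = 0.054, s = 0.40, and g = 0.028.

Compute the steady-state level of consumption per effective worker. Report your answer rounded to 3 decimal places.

c* ≈ 0.964

At the steady state, Δk = 0, so s·k^α = (n + g + δ)·k.
Rearranging, k^(1−α) = s / (n + g + δ).
k^0.73 = 0.40 / (0.029 + 0.028 + 0.054) = 0.40 / 0.111 = 3.6036
k* = 3.6036^(1/0.73) ≈ 5.7897
y* = (k*)^α = 5.7897^0.27 ≈ 1.6066
c* = (1 − s)·y* = (1 − 0.40) × 1.6066 ≈ 0.9640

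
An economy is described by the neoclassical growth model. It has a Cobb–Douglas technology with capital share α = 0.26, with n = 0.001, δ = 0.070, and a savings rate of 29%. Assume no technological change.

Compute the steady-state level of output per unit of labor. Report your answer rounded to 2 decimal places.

y* ≈ 1.64

Steady state requires s·f(k) = (n + δ)·k, i.e. s·k^α = (n + δ)·k.
Dividing both sides by k: k^(1−α) = s / (n + δ).
k^0.74 = 0.29 / (0.001 + 0.070) = 0.29 / 0.071 = 4.0845
k* = 4.0845^(1/0.74) ≈ 6.6967
y* = (k*)^α = 6.6967^0.26 ≈ 1.6395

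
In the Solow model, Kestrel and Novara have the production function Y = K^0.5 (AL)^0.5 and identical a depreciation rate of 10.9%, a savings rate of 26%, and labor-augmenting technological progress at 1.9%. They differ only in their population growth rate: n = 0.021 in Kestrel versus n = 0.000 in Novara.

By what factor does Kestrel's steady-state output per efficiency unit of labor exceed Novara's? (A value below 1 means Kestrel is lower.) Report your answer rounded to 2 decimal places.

Steady-state y* = [s/(n + g + δ)]^(α/(1−α)), so the ratio is [ (s_K/(n + g + δ)_K) / (s_N/(n + g + δ)_N) ]^1.
s_K/(n + g + δ)_K = 0.26/0.149 = 1.7450; s_N/(n + g + δ)_N = 0.26/0.128 = 2.0313.
Ratio = (1.7450/2.0313)^1 = 0.8591^1 ≈ 0.8591

ratio ≈ 0.86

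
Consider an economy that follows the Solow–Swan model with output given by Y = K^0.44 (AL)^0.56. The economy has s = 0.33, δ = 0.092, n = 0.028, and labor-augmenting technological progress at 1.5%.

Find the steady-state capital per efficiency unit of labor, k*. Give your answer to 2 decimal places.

k* = 4.93

In steady state, investment equals break-even investment: s·k^α = (n + g + δ)·k.
Dividing both sides by k: k^(1−α) = s / (n + g + δ).
k^0.56 = 0.33 / (0.028 + 0.015 + 0.092) = 0.33 / 0.135 = 2.4444
k* = 2.4444^(1/0.56) ≈ 4.9336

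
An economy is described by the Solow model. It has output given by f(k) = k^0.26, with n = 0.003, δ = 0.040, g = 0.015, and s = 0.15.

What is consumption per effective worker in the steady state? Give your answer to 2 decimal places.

Steady state requires s·f(k) = (n + g + δ)·k, i.e. s·k^α = (n + g + δ)·k.
Dividing both sides by k: k^(1−α) = s / (n + g + δ).
k^0.74 = 0.15 / (0.003 + 0.015 + 0.040) = 0.15 / 0.058 = 2.5862
k* = 2.5862^(1/0.74) ≈ 3.6112
y* = (k*)^α = 3.6112^0.26 ≈ 1.3963
c* = (1 − s)·y* = (1 − 0.15) × 1.3963 ≈ 1.1869

c* ≈ 1.19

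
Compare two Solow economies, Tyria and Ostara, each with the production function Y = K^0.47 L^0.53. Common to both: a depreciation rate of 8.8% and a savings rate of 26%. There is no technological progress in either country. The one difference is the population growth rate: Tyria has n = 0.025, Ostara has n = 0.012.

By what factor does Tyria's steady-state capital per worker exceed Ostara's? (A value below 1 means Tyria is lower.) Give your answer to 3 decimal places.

ratio ≈ 0.794

Steady-state k* = [s/(n + δ)]^(1/(1−α)), so the ratio is [ (s_T/(n + δ)_T) / (s_O/(n + δ)_O) ]^1.8868.
s_T/(n + δ)_T = 0.26/0.113 = 2.3009; s_O/(n + δ)_O = 0.26/0.100 = 2.6000.
Ratio = (2.3009/2.6000)^1.8868 = 0.8850^1.8868 ≈ 0.7941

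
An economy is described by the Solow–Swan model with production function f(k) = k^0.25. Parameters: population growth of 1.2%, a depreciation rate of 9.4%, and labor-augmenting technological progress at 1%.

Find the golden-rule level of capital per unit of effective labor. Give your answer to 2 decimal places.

The golden rule sets f'(k) = n + g + δ, i.e. α·k^(α−1) = n + g + δ.
So k^(1−α) = α / (n + g + δ) = 0.25 / 0.116 = 2.1552.
k_gold = 2.1552^(1/0.75) ≈ 2.7839

k_gold ≈ 2.78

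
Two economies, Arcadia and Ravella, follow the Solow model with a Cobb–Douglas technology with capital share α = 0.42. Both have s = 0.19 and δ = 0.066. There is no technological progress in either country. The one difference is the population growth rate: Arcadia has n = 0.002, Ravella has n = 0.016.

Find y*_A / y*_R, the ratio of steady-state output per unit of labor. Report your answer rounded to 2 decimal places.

Steady-state y* = [s/(n + δ)]^(α/(1−α)), so the ratio is [ (s_A/(n + δ)_A) / (s_R/(n + δ)_R) ]^0.7241.
s_A/(n + δ)_A = 0.19/0.068 = 2.7941; s_R/(n + δ)_R = 0.19/0.082 = 2.3171.
Ratio = (2.7941/2.3171)^0.7241 = 1.2059^0.7241 ≈ 1.1452

ratio ≈ 1.15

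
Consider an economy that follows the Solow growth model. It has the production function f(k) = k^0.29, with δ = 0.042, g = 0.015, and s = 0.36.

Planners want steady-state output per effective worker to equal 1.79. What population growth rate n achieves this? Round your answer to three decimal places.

Steady state requires s·f(k) = (n + g + δ)·k, i.e. s·k^α = (n + g + δ)·k.
Since y* = [s/(n + g + δ)]^(α/(1−α)), we have s/(n + g + δ) = (y*)^((1−α)/α) = 1.79^2.4483 = 4.1597.
Therefore n + g + δ = s / 4.1597 = 0.36 / 4.1597 = 0.0865, so n = 0.0865 − 0.057 = 0.0295.

n ≈ 0.030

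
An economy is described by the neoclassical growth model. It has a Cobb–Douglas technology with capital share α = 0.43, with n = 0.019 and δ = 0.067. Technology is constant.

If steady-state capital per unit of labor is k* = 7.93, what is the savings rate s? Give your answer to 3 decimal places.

Steady state requires s·f(k) = (n + δ)·k, i.e. s·k^α = (n + δ)·k.
So s / (n + δ) = (k*)^(1−α) = 7.93^0.57 = 3.2553.
Therefore s = 3.2553 × (n + δ) = 3.2553 × 0.086 = 0.2800.

s ≈ 0.280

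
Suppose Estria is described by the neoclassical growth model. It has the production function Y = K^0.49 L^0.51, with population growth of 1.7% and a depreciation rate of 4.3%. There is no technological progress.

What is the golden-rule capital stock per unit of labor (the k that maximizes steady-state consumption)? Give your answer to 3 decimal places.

k_gold ≈ 61.422

The golden rule sets f'(k) = n + δ, i.e. α·k^(α−1) = n + δ.
So k^(1−α) = α / (n + δ) = 0.49 / 0.060 = 8.1667.
k_gold = 8.1667^(1/0.51) ≈ 61.4224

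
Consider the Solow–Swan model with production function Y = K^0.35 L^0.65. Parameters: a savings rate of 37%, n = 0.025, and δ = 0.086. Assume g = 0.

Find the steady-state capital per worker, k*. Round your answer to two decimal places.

k* ≈ 6.37

In steady state, investment equals break-even investment: s·k^α = (n + δ)·k.
Rearranging, k^(1−α) = s / (n + δ).
k^0.65 = 0.37 / (0.025 + 0.086) = 0.37 / 0.111 = 3.3333
k* = 3.3333^(1/0.65) ≈ 6.3741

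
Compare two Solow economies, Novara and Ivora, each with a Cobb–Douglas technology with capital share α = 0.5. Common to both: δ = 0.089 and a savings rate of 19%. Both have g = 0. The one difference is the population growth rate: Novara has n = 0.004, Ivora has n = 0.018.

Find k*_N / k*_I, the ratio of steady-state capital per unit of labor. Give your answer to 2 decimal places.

k*_N / k*_I ≈ 1.32

Steady-state k* = [s/(n + δ)]^(1/(1−α)), so the ratio is [ (s_N/(n + δ)_N) / (s_I/(n + δ)_I) ]^2.
s_N/(n + δ)_N = 0.19/0.093 = 2.0430; s_I/(n + δ)_I = 0.19/0.107 = 1.7757.
Ratio = (2.0430/1.7757)^2 = 1.1505^2 ≈ 1.3237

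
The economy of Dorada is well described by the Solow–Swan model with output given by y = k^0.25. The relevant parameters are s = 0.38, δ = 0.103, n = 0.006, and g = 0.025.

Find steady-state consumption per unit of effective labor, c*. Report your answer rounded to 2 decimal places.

Steady state requires s·f(k) = (n + g + δ)·k, i.e. s·k^α = (n + g + δ)·k.
Dividing both sides by k: k^(1−α) = s / (n + g + δ).
k^0.75 = 0.38 / (0.006 + 0.025 + 0.103) = 0.38 / 0.134 = 2.8358
k* = 2.8358^(1/0.75) ≈ 4.0139
y* = (k*)^α = 4.0139^0.25 ≈ 1.4154
c* = (1 − s)·y* = (1 − 0.38) × 1.4154 ≈ 0.8775

c* = 0.88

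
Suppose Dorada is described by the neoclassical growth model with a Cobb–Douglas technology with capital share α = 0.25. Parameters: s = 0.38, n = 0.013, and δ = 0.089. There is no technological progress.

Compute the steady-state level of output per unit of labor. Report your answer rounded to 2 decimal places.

At the steady state, Δk = 0, so s·k^α = (n + δ)·k.
Dividing both sides by k: k^(1−α) = s / (n + δ).
k^0.75 = 0.38 / (0.013 + 0.089) = 0.38 / 0.102 = 3.7255
k* = 3.7255^(1/0.75) ≈ 5.7754
y* = (k*)^α = 5.7754^0.25 ≈ 1.5502

y* = 1.55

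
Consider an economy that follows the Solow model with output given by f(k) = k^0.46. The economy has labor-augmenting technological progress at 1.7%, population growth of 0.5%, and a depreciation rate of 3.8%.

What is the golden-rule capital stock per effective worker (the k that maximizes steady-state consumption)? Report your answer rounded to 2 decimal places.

k_gold ≈ 43.47

The golden rule sets f'(k) = n + g + δ, i.e. α·k^(α−1) = n + g + δ.
So k^(1−α) = α / (n + g + δ) = 0.46 / 0.060 = 7.6667.
k_gold = 7.6667^(1/0.54) ≈ 43.4674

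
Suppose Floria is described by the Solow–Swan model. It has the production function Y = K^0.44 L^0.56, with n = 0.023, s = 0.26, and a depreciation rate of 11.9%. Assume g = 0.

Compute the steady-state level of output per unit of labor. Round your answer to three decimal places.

At the steady state, Δk = 0, so s·k^α = (n + δ)·k.
Dividing both sides by k: k^(1−α) = s / (n + δ).
k^0.56 = 0.26 / (0.023 + 0.119) = 0.26 / 0.142 = 1.8310
k* = 1.8310^(1/0.56) ≈ 2.9450
y* = (k*)^α = 2.9450^0.44 ≈ 1.6084

y* = 1.608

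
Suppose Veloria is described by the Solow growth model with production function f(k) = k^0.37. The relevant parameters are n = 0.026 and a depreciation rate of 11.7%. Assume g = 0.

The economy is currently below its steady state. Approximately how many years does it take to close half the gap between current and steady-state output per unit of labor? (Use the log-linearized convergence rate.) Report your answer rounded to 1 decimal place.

half-life ≈ 7.7 years

Near the steady state the convergence rate is λ = (1 − α)(n + δ).
λ = (1 − 0.37) × 0.143 = 0.63 × 0.143 = 0.09009
Half-life = ln 2 / λ = 0.6931 / 0.09009 ≈ 7.69 years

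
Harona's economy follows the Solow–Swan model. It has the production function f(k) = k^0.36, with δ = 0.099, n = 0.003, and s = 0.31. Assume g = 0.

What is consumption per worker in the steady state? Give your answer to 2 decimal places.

Steady state requires s·f(k) = (n + δ)·k, i.e. s·k^α = (n + δ)·k.
Dividing both sides by k: k^(1−α) = s / (n + δ).
k^0.64 = 0.31 / (0.003 + 0.099) = 0.31 / 0.102 = 3.0392
k* = 3.0392^(1/0.64) ≈ 5.6795
y* = (k*)^α = 5.6795^0.36 ≈ 1.8688
c* = (1 − s)·y* = (1 − 0.31) × 1.8688 ≈ 1.2895

c* = 1.29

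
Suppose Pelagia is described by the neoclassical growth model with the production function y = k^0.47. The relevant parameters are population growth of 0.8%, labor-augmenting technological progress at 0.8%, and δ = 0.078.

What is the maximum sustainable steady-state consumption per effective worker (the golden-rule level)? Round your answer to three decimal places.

At the golden rule, f'(k) = n + g + δ, so α·k^(α−1) = n + g + δ and k_gold = (α/(n + g + δ))^(1/(1−α)).
k_gold = (0.47/0.094)^(1/0.53) = 5.0000^1.8868 ≈ 20.8361
c_gold = f(k_gold) − (n + g + δ)·k_gold = 4.1672 − 0.094×20.8361 ≈ 2.2086

c_gold ≈ 2.209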